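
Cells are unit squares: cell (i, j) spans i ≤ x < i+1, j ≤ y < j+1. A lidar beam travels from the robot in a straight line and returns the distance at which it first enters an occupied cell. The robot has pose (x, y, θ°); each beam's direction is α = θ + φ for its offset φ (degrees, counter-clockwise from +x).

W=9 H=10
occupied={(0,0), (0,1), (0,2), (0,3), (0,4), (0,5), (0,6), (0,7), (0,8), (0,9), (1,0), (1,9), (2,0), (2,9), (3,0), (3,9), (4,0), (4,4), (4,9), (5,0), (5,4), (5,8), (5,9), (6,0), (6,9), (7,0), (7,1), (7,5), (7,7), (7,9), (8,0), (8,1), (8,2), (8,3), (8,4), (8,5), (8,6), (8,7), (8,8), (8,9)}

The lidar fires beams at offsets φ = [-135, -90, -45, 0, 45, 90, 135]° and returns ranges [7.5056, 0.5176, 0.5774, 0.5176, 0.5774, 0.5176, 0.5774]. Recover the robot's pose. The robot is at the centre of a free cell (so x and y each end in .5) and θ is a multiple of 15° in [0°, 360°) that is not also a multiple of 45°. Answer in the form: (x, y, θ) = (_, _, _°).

Enumerate (i+0.5, j+0.5, θ) over the 50 free cells and 16 admissible headings. For each, cast all 7 beams and compare to the given ranges.
  (7.5, 6.5, 345°): beam 1 = 3.0000 ≠ 7.5056 ✗
  (3.5, 7.5, 300°): beam 1 = 2.5882 ≠ 7.5056 ✗
  (5.5, 5.5, 210°): beam 1 = 3.6235 ≠ 7.5056 ✗
  (2.5, 8.5, 60°): beam 1 = 7.7646 ≠ 7.5056 ✗
  …
  (7.5, 8.5, 345°): r_1=7.5056, r_2=0.5176, r_3=0.5774, r_4=0.5176, r_5=0.5774, r_6=0.5176, r_7=0.5774 — all match ✓
No second candidate reproduces the full scan.

(x, y, θ) = (7.5, 8.5, 345°)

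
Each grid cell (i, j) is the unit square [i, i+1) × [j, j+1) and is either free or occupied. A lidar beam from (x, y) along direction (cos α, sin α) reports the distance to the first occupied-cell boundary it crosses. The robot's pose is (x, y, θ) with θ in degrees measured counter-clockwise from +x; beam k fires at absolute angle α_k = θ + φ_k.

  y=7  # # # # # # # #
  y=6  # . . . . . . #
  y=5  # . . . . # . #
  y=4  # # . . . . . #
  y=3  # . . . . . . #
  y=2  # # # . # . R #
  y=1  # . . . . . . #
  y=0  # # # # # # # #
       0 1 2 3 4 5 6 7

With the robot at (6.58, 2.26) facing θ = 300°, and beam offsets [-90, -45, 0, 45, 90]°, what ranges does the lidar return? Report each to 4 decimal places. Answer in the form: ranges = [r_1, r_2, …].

ranges = [2.5200, 1.3044, 0.8400, 0.4348, 0.4850]

beam 1: φ=-90°, α=210°
  d=(-0.8660,-0.5000)  start (6,2)  tX=0.6697 tY=0.5200  stride 1/|dx|=1.1547 1/|dy|=2.0000
    cross y-line → (6,1), t=0.5200
    cross x-line → (5,1), t=0.6697
    cross x-line → (4,1), t=1.8244
    cross y-line → (4,0), t=2.5200 (wall)
  → r_1 = 2.5200
beam 2: φ=-45°, α=255°
  d=(-0.2588,-0.9659)  start (6,2)  tX=2.2409 tY=0.2692  stride 1/|dx|=3.8637 1/|dy|=1.0353
    cross y-line → (6,1), t=0.2692
    cross y-line → (6,0), t=1.3044 (wall)
  → r_2 = 1.3044
beam 3: φ=0°, α=300°
  d=(0.5000,-0.8660)  start (6,2)  tX=0.8400 tY=0.3002  stride 1/|dx|=2.0000 1/|dy|=1.1547
    cross y-line → (6,1), t=0.3002
    cross x-line → (7,1), t=0.8400 (wall)
  → r_3 = 0.8400
beam 4: φ=45°, α=345°
  d=(0.9659,-0.2588)  start (6,2)  tX=0.4348 tY=1.0046  stride 1/|dx|=1.0353 1/|dy|=3.8637
    cross x-line → (7,2), t=0.4348 (wall)
  → r_4 = 0.4348
beam 5: φ=90°, α=30°
  d=(0.8660,0.5000)  start (6,2)  tX=0.4850 tY=1.4800  stride 1/|dx|=1.1547 1/|dy|=2.0000
    cross x-line → (7,2), t=0.4850 (wall)
  → r_5 = 0.4850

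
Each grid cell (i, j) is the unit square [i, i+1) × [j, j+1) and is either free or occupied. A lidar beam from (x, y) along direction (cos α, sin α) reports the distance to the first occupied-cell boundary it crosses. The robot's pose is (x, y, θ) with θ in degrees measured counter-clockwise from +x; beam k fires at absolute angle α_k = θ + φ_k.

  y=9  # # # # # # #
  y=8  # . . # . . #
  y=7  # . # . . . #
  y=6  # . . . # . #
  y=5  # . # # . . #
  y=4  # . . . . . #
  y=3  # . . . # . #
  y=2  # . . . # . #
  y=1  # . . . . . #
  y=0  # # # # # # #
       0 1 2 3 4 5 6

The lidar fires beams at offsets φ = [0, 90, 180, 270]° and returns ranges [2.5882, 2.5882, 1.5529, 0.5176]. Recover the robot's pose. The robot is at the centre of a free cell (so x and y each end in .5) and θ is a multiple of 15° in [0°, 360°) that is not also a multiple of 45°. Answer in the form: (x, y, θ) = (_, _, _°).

(x, y, θ) = (3.5, 2.5, 105°)

Candidates: 33 free-cell centres × 16 headings = 528 poses. Raycast each; keep the one whose scan matches to 4 dp.
  (1.5, 1.5, 15°): beam 2 = 1.9319 ≠ 2.5882 ✗
  (1.5, 4.5, 210°): beam 1 = 0.5774 ≠ 2.5882 ✗
  (5.5, 7.5, 240°): beam 1 = 1.0000 ≠ 2.5882 ✗
  (3.5, 1.5, 105°): beam 1 = 3.6235 ≠ 2.5882 ✗
  …
  (3.5, 2.5, 105°): r_1=2.5882, r_2=2.5882, r_3=1.5529, r_4=0.5176 — all match ✓
No second candidate reproduces the full scan.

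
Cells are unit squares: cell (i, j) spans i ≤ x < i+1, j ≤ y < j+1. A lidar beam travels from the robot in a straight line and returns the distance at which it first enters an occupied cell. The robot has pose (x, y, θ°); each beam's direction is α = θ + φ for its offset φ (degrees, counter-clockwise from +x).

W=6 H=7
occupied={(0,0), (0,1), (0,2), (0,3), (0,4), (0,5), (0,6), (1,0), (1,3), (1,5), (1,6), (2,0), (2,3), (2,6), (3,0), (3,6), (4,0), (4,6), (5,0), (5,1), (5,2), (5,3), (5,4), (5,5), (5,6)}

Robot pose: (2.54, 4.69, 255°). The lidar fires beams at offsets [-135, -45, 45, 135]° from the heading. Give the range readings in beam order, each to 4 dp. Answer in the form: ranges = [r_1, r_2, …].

beam 1: φ=-135°, α=120°
  d=(-0.5000,0.8660)  start (2,4)  tX=1.0800 tY=0.3580  stride 1/|dx|=2.0000 1/|dy|=1.1547
    cross y-line → (2,5), t=0.3580
    cross x-line → (1,5), t=1.0800 (wall)
  → r_1 = 1.0800
beam 2: φ=-45°, α=210°
  d=(-0.8660,-0.5000)  start (2,4)  tX=0.6235 tY=1.3800  stride 1/|dx|=1.1547 1/|dy|=2.0000
    cross x-line → (1,4), t=0.6235
    cross y-line → (1,3), t=1.3800 (wall)
  → r_2 = 1.3800
beam 3: φ=45°, α=300°
  d=(0.5000,-0.8660)  start (2,4)  tX=0.9200 tY=0.7967  stride 1/|dx|=2.0000 1/|dy|=1.1547
    cross y-line → (2,3), t=0.7967 (wall)
  → r_3 = 0.7967
beam 4: φ=135°, α=30°
  d=(0.8660,0.5000)  start (2,4)  tX=0.5312 tY=0.6200  stride 1/|dx|=1.1547 1/|dy|=2.0000
    cross x-line → (3,4), t=0.5312
    cross y-line → (3,5), t=0.6200
    cross x-line → (4,5), t=1.6859
    cross y-line → (4,6), t=2.6200 (wall)
  → r_4 = 2.6200

ranges = [1.0800, 1.3800, 0.7967, 2.6200]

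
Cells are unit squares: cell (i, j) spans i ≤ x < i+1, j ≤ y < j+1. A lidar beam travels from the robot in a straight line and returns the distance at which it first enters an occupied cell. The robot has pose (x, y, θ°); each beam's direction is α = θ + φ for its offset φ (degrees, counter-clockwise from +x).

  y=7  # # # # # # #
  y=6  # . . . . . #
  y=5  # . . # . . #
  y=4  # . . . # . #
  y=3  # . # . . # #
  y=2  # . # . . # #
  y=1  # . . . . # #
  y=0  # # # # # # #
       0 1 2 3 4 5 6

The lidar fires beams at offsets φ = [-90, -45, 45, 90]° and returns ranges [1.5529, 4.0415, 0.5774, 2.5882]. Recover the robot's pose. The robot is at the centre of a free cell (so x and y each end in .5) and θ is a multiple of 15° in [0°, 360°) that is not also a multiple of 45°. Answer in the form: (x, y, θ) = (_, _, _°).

The pose lattice has 23·16 = 368 candidates. Test each by forward raycasting.
  (2.5, 5.5, 345°): beam 2 = 5.0000 ≠ 4.0415 ✗
  (2.5, 4.5, 240°): beam 1 = 1.7321 ≠ 1.5529 ✗
  (5.5, 6.5, 165°): beam 1 = 0.5176 ≠ 1.5529 ✗
  (1.5, 5.5, 120°): beam 1 = 3.0000 ≠ 1.5529 ✗
  …
  (3.5, 3.5, 165°): r_1=1.5529, r_2=4.0415, r_3=0.5774, r_4=2.5882 — all match ✓
No second candidate reproduces the full scan.

(x, y, θ) = (3.5, 3.5, 165°)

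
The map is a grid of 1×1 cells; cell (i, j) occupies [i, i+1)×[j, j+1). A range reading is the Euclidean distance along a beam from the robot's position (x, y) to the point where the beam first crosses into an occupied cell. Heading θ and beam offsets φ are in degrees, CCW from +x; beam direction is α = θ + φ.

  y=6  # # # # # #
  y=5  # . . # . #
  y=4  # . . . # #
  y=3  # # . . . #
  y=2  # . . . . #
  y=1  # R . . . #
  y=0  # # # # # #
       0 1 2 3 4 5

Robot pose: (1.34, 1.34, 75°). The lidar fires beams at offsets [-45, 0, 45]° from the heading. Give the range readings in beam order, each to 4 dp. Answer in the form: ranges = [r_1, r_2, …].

beam 1: φ=-45°, α=30°
  direction (0.8660, 0.5000); cell (1,1); t to first gridline: x 0.7621, y 1.3200 (then +1.1547 / +2.0000)
    (2,1) via x @ 0.7621
    (2,2) via y @ 1.3200
    (3,2) via x @ 1.9168
    (4,2) via x @ 3.0715
    (4,3) via y @ 3.3200
    (5,3) via x @ 4.2262  # hit
  → r_1 = 4.2262
beam 2: φ=0°, α=75°
  direction (0.2588, 0.9659); cell (1,1); t to first gridline: x 2.5500, y 0.6833 (then +3.8637 / +1.0353)
    (1,2) via y @ 0.6833
    (1,3) via y @ 1.7186  # hit
  → r_2 = 1.7186
beam 3: φ=45°, α=120°
  direction (-0.5000, 0.8660); cell (1,1); t to first gridline: x 0.6800, y 0.7621 (then +2.0000 / +1.1547)
    (0,1) via x @ 0.6800  # hit
  → r_3 = 0.6800

ranges = [4.2262, 1.7186, 0.6800]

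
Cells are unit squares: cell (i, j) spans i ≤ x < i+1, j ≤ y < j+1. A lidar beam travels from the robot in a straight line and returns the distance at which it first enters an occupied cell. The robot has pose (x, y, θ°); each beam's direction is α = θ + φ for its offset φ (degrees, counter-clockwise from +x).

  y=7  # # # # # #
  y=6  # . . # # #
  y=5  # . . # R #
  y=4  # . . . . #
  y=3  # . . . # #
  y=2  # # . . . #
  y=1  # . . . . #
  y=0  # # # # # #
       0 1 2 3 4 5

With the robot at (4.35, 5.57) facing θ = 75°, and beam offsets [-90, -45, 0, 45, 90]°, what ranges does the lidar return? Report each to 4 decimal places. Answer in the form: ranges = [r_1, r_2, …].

ranges = [0.6729, 0.7506, 0.4452, 0.4965, 0.3623]

beam 1: φ=-90°, α=345°
  direction (0.9659, -0.2588); cell (4,5); t to first gridline: x 0.6729, y 2.2023 (then +1.0353 / +3.8637)
    (5,5) via x @ 0.6729  # hit
  → r_1 = 0.6729
beam 2: φ=-45°, α=30°
  direction (0.8660, 0.5000); cell (4,5); t to first gridline: x 0.7506, y 0.8600 (then +1.1547 / +2.0000)
    (5,5) via x @ 0.7506  # hit
  → r_2 = 0.7506
beam 3: φ=0°, α=75°
  direction (0.2588, 0.9659); cell (4,5); t to first gridline: x 2.5114, y 0.4452 (then +3.8637 / +1.0353)
    (4,6) via y @ 0.4452  # hit
  → r_3 = 0.4452
beam 4: φ=45°, α=120°
  direction (-0.5000, 0.8660); cell (4,5); t to first gridline: x 0.7000, y 0.4965 (then +2.0000 / +1.1547)
    (4,6) via y @ 0.4965  # hit
  → r_4 = 0.4965
beam 5: φ=90°, α=165°
  direction (-0.9659, 0.2588); cell (4,5); t to first gridline: x 0.3623, y 1.6614 (then +1.0353 / +3.8637)
    (3,5) via x @ 0.3623  # hit
  → r_5 = 0.3623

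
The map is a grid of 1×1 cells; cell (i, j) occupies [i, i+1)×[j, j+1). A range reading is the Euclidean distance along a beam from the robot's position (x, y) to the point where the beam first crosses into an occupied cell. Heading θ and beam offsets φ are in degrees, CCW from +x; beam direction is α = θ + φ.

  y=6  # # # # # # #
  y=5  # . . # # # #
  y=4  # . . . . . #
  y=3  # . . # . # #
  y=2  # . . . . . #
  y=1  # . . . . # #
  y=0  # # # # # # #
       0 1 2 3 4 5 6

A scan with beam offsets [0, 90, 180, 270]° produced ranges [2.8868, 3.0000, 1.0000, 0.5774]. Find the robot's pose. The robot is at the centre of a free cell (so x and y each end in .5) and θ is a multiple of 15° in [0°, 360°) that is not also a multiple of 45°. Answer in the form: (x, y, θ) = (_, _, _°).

The pose lattice has 19·16 = 304 candidates. Test each by forward raycasting.
  (5.5, 4.5, 210°): beam 1 = 1.7321 ≠ 2.8868 ✗
  (3.5, 2.5, 105°): beam 1 = 0.5176 ≠ 2.8868 ✗
  (4.5, 4.5, 300°): beam 1 = 1.0000 ≠ 2.8868 ✗
  (4.5, 3.5, 120°): beam 1 = 1.7321 ≠ 2.8868 ✗
  …
  (1.5, 3.5, 300°): r_1=2.8868, r_2=3.0000, r_3=1.0000, r_4=0.5774 — all match ✓
Unique over the lattice → pose = (1.5, 3.5, 300°).

(x, y, θ) = (1.5, 3.5, 300°)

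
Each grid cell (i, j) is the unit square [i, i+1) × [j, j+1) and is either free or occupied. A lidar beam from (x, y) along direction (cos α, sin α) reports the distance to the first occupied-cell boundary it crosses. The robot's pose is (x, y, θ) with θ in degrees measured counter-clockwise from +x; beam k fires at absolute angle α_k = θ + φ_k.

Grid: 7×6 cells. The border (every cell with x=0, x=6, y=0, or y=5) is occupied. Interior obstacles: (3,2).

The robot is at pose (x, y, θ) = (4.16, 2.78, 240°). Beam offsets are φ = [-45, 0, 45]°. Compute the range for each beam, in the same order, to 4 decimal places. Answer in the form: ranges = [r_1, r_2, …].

ranges = [0.1656, 0.3200, 1.8428]

beam 1: φ=-45°, α=195°
  d=(-0.9659,-0.2588)  start (4,2)  tX=0.1656 tY=3.0137  stride 1/|dx|=1.0353 1/|dy|=3.8637
    cross x-line → (3,2), t=0.1656 (wall)
  → r_1 = 0.1656
beam 2: φ=0°, α=240°
  d=(-0.5000,-0.8660)  start (4,2)  tX=0.3200 tY=0.9007  stride 1/|dx|=2.0000 1/|dy|=1.1547
    cross x-line → (3,2), t=0.3200 (wall)
  → r_2 = 0.3200
beam 3: φ=45°, α=285°
  d=(0.2588,-0.9659)  start (4,2)  tX=3.2455 tY=0.8075  stride 1/|dx|=3.8637 1/|dy|=1.0353
    cross y-line → (4,1), t=0.8075
    cross y-line → (4,0), t=1.8428 (wall)
  → r_3 = 1.8428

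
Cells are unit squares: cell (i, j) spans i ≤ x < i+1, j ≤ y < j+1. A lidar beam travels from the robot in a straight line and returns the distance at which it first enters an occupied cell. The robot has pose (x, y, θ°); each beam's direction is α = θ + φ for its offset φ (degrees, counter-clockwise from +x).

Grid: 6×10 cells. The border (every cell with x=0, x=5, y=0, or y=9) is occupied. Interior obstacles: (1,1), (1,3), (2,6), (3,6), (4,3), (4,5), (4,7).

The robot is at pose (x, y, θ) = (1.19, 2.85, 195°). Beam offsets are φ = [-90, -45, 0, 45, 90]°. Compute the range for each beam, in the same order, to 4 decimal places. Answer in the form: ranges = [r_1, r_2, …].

ranges = [0.1553, 0.2194, 0.1967, 0.3800, 0.8800]

beam 1: φ=-90°, α=105°
  cosα=-0.2588 sinα=0.9659 | (1,2) | tMaxX 0.7341 tMaxY 0.1553 | tΔX 3.8637 tΔY 1.0353
    t=0.1553 [y] (1,3) — stop
  → r_1 = 0.1553
beam 2: φ=-45°, α=150°
  cosα=-0.8660 sinα=0.5000 | (1,2) | tMaxX 0.2194 tMaxY 0.3000 | tΔX 1.1547 tΔY 2.0000
    t=0.2194 [x] (0,2) — stop
  → r_2 = 0.2194
beam 3: φ=0°, α=195°
  cosα=-0.9659 sinα=-0.2588 | (1,2) | tMaxX 0.1967 tMaxY 3.2841 | tΔX 1.0353 tΔY 3.8637
    t=0.1967 [x] (0,2) — stop
  → r_3 = 0.1967
beam 4: φ=45°, α=240°
  cosα=-0.5000 sinα=-0.8660 | (1,2) | tMaxX 0.3800 tMaxY 0.9815 | tΔX 2.0000 tΔY 1.1547
    t=0.3800 [x] (0,2) — stop
  → r_4 = 0.3800
beam 5: φ=90°, α=285°
  cosα=0.2588 sinα=-0.9659 | (1,2) | tMaxX 3.1296 tMaxY 0.8800 | tΔX 3.8637 tΔY 1.0353
    t=0.8800 [y] (1,1) — stop
  → r_5 = 0.8800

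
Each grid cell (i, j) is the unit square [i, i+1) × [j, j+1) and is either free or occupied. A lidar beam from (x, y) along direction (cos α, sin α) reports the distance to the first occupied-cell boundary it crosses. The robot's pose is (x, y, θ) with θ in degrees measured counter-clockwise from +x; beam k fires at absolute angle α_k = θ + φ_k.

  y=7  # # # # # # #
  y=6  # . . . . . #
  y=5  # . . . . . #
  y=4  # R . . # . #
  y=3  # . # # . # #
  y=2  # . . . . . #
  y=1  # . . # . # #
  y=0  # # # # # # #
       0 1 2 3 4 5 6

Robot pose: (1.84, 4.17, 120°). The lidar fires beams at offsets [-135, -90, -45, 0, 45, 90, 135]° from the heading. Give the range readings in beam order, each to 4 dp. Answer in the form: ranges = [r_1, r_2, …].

ranges = [0.6568, 4.8036, 2.9298, 1.6800, 0.8696, 0.9699, 3.2455]

beam 1: φ=-135°, α=345°
  cosα=0.9659 sinα=-0.2588 | (1,4) | tMaxX 0.1656 tMaxY 0.6568 | tΔX 1.0353 tΔY 3.8637
    t=0.1656 [x] (2,4)
    t=0.6568 [y] (2,3) — stop
  → r_1 = 0.6568
beam 2: φ=-90°, α=30°
  cosα=0.8660 sinα=0.5000 | (1,4) | tMaxX 0.1848 tMaxY 1.6600 | tΔX 1.1547 tΔY 2.0000
    t=0.1848 [x] (2,4)
    t=1.3395 [x] (3,4)
    t=1.6600 [y] (3,5)
    t=2.4942 [x] (4,5)
    t=3.6489 [x] (5,5)
    t=3.6600 [y] (5,6)
    t=4.8036 [x] (6,6) — stop
  → r_2 = 4.8036
beam 3: φ=-45°, α=75°
  cosα=0.2588 sinα=0.9659 | (1,4) | tMaxX 0.6182 tMaxY 0.8593 | tΔX 3.8637 tΔY 1.0353
    t=0.6182 [x] (2,4)
    t=0.8593 [y] (2,5)
    t=1.8946 [y] (2,6)
    t=2.9298 [y] (2,7) — stop
  → r_3 = 2.9298
beam 4: φ=0°, α=120°
  cosα=-0.5000 sinα=0.8660 | (1,4) | tMaxX 1.6800 tMaxY 0.9584 | tΔX 2.0000 tΔY 1.1547
    t=0.9584 [y] (1,5)
    t=1.6800 [x] (0,5) — stop
  → r_4 = 1.6800
beam 5: φ=45°, α=165°
  cosα=-0.9659 sinα=0.2588 | (1,4) | tMaxX 0.8696 tMaxY 3.2069 | tΔX 1.0353 tΔY 3.8637
    t=0.8696 [x] (0,4) — stop
  → r_5 = 0.8696
beam 6: φ=90°, α=210°
  cosα=-0.8660 sinα=-0.5000 | (1,4) | tMaxX 0.9699 tMaxY 0.3400 | tΔX 1.1547 tΔY 2.0000
    t=0.3400 [y] (1,3)
    t=0.9699 [x] (0,3) — stop
  → r_6 = 0.9699
beam 7: φ=135°, α=255°
  cosα=-0.2588 sinα=-0.9659 | (1,4) | tMaxX 3.2455 tMaxY 0.1760 | tΔX 3.8637 tΔY 1.0353
    t=0.1760 [y] (1,3)
    t=1.2113 [y] (1,2)
    t=2.2465 [y] (1,1)
    t=3.2455 [x] (0,1) — stop
  → r_7 = 3.2455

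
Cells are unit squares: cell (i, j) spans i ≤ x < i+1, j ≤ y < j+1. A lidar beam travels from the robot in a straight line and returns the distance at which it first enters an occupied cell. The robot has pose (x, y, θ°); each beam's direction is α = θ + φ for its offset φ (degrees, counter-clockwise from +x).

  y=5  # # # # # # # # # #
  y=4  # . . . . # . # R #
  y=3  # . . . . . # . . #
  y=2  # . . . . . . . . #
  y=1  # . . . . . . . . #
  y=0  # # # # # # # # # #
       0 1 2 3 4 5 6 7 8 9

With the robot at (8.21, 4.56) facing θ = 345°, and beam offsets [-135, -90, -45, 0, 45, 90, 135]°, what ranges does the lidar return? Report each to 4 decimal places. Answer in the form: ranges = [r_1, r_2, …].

ranges = [0.2425, 3.6856, 1.5800, 0.8179, 0.8800, 0.4555, 0.4200]

beam 1: φ=-135°, α=210°
  direction (-0.8660, -0.5000); cell (8,4); t to first gridline: x 0.2425, y 1.1200 (then +1.1547 / +2.0000)
    (7,4) via x @ 0.2425  # hit
  → r_1 = 0.2425
beam 2: φ=-90°, α=255°
  direction (-0.2588, -0.9659); cell (8,4); t to first gridline: x 0.8114, y 0.5798 (then +3.8637 / +1.0353)
    (8,3) via y @ 0.5798
    (7,3) via x @ 0.8114
    (7,2) via y @ 1.6150
    (7,1) via y @ 2.6503
    (7,0) via y @ 3.6856  # hit
  → r_2 = 3.6856
beam 3: φ=-45°, α=300°
  direction (0.5000, -0.8660); cell (8,4); t to first gridline: x 1.5800, y 0.6466 (then +2.0000 / +1.1547)
    (8,3) via y @ 0.6466
    (9,3) via x @ 1.5800  # hit
  → r_3 = 1.5800
beam 4: φ=0°, α=345°
  direction (0.9659, -0.2588); cell (8,4); t to first gridline: x 0.8179, y 2.1637 (then +1.0353 / +3.8637)
    (9,4) via x @ 0.8179  # hit
  → r_4 = 0.8179
beam 5: φ=45°, α=30°
  direction (0.8660, 0.5000); cell (8,4); t to first gridline: x 0.9122, y 0.8800 (then +1.1547 / +2.0000)
    (8,5) via y @ 0.8800  # hit
  → r_5 = 0.8800
beam 6: φ=90°, α=75°
  direction (0.2588, 0.9659); cell (8,4); t to first gridline: x 3.0523, y 0.4555 (then +3.8637 / +1.0353)
    (8,5) via y @ 0.4555  # hit
  → r_6 = 0.4555
beam 7: φ=135°, α=120°
  direction (-0.5000, 0.8660); cell (8,4); t to first gridline: x 0.4200, y 0.5081 (then +2.0000 / +1.1547)
    (7,4) via x @ 0.4200  # hit
  → r_7 = 0.4200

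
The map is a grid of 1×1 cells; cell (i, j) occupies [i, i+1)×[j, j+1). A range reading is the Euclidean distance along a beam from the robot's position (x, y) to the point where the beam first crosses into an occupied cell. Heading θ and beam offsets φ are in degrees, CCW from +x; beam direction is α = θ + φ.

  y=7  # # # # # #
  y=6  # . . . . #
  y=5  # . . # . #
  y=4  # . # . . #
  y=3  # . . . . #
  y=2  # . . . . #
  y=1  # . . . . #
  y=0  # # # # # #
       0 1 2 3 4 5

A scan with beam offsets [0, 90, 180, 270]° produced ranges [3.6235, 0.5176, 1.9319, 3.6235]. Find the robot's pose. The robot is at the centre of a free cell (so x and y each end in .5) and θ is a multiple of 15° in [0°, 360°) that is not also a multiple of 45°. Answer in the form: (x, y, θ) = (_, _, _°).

(x, y, θ) = (1.5, 3.5, 75°)

Candidates: 22 free-cell centres × 16 headings = 352 poses. Raycast each; keep the one whose scan matches to 4 dp.
  (2.5, 1.5, 195°): beam 1 = 1.5529 ≠ 3.6235 ✗
  (4.5, 6.5, 15°): beam 1 = 0.5176 ≠ 3.6235 ✗
  (1.5, 1.5, 255°): beam 1 = 0.5176 ≠ 3.6235 ✗
  (4.5, 3.5, 300°): beam 1 = 1.0000 ≠ 3.6235 ✗
  …
  (1.5, 3.5, 75°): r_1=3.6235, r_2=0.5176, r_3=1.9319, r_4=3.6235 — all match ✓
No second candidate reproduces the full scan.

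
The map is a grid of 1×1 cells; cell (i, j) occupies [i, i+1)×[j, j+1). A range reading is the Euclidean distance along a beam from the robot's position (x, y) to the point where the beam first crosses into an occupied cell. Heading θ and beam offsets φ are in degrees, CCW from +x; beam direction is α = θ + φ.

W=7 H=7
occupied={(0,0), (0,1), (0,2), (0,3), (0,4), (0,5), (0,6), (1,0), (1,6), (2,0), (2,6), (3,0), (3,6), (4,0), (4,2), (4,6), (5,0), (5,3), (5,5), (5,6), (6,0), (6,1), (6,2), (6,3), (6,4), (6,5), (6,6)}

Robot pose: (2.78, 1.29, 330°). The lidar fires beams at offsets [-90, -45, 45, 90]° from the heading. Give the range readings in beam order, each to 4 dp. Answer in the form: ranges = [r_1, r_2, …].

ranges = [0.3349, 0.3002, 3.3336, 4.4400]

beam 1: φ=-90°, α=240°
  cosα=-0.5000 sinα=-0.8660 | (2,1) | tMaxX 1.5600 tMaxY 0.3349 | tΔX 2.0000 tΔY 1.1547
    t=0.3349 [y] (2,0) — stop
  → r_1 = 0.3349
beam 2: φ=-45°, α=285°
  cosα=0.2588 sinα=-0.9659 | (2,1) | tMaxX 0.8500 tMaxY 0.3002 | tΔX 3.8637 tΔY 1.0353
    t=0.3002 [y] (2,0) — stop
  → r_2 = 0.3002
beam 3: φ=45°, α=15°
  cosα=0.9659 sinα=0.2588 | (2,1) | tMaxX 0.2278 tMaxY 2.7432 | tΔX 1.0353 tΔY 3.8637
    t=0.2278 [x] (3,1)
    t=1.2630 [x] (4,1)
    t=2.2983 [x] (5,1)
    t=2.7432 [y] (5,2)
    t=3.3336 [x] (6,2) — stop
  → r_3 = 3.3336
beam 4: φ=90°, α=60°
  cosα=0.5000 sinα=0.8660 | (2,1) | tMaxX 0.4400 tMaxY 0.8198 | tΔX 2.0000 tΔY 1.1547
    t=0.4400 [x] (3,1)
    t=0.8198 [y] (3,2)
    t=1.9745 [y] (3,3)
    t=2.4400 [x] (4,3)
    t=3.1292 [y] (4,4)
    t=4.2839 [y] (4,5)
    t=4.4400 [x] (5,5) — stop
  → r_4 = 4.4400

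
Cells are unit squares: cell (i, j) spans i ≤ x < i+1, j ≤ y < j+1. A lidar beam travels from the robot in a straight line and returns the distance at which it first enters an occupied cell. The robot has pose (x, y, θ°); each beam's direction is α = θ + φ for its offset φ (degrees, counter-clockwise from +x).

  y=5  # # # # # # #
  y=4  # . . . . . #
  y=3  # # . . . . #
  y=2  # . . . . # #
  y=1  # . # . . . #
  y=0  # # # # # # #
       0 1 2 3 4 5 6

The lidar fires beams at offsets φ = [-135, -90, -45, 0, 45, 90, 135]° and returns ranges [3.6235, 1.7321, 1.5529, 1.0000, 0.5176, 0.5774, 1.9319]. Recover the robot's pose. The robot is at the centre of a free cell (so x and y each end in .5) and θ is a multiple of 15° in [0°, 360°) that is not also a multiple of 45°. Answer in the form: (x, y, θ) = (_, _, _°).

(x, y, θ) = (4.5, 4.5, 30°)

Enumerate (i+0.5, j+0.5, θ) over the 17 free cells and 16 admissible headings. For each, cast all 7 beams and compare to the given ranges.
  (4.5, 4.5, 120°): beam 1 = 1.5529 ≠ 3.6235 ✗
  (1.5, 1.5, 285°): beam 1 = 0.5774 ≠ 3.6235 ✗
  (1.5, 4.5, 75°): beam 1 = 0.5774 ≠ 3.6235 ✗
  …
  (4.5, 4.5, 30°): r_1=3.6235, r_2=1.7321, r_3=1.5529, r_4=1.0000, r_5=0.5176, r_6=0.5774, r_7=1.9319 — all match ✓
No second candidate reproduces the full scan.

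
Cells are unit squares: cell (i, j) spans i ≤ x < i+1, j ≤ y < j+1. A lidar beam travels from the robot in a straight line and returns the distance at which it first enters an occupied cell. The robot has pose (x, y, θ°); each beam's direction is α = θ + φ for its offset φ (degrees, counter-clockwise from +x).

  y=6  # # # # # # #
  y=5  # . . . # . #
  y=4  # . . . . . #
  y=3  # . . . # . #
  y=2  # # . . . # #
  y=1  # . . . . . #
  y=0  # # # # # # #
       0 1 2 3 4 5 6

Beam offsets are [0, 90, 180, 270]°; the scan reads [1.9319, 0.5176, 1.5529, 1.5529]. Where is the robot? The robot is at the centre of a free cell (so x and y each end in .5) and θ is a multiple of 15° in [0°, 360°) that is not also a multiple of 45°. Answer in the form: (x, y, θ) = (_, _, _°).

The pose lattice has 21·16 = 336 candidates. Test each by forward raycasting.
  (3.5, 4.5, 345°): beam 1 = 2.5882 ≠ 1.9319 ✗
  (5.5, 1.5, 60°): beam 1 = 0.5774 ≠ 1.9319 ✗
  (4.5, 2.5, 75°): beam 1 = 0.5176 ≠ 1.9319 ✗
  (5.5, 5.5, 345°): beam 1 = 0.5176 ≠ 1.9319 ✗
  …
  (4.5, 1.5, 195°): r_1=1.9319, r_2=0.5176, r_3=1.5529, r_4=1.5529 — all match ✓
Only this pose fits every beam.

(x, y, θ) = (4.5, 1.5, 195°)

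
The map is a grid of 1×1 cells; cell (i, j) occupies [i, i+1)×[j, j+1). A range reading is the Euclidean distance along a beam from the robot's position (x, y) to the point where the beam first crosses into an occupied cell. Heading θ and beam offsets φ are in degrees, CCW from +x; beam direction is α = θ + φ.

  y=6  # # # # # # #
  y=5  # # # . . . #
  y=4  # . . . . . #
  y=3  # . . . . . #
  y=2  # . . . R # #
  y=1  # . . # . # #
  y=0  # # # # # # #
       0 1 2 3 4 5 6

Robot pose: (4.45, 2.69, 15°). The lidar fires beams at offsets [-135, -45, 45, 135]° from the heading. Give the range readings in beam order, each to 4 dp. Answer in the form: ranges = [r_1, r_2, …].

beam 1: φ=-135°, α=240°
  direction (-0.5000, -0.8660); cell (4,2); t to first gridline: x 0.9000, y 0.7967 (then +2.0000 / +1.1547)
    (4,1) via y @ 0.7967
    (3,1) via x @ 0.9000  # hit
  → r_1 = 0.9000
beam 2: φ=-45°, α=330°
  direction (0.8660, -0.5000); cell (4,2); t to first gridline: x 0.6351, y 1.3800 (then +1.1547 / +2.0000)
    (5,2) via x @ 0.6351  # hit
  → r_2 = 0.6351
beam 3: φ=45°, α=60°
  direction (0.5000, 0.8660); cell (4,2); t to first gridline: x 1.1000, y 0.3580 (then +2.0000 / +1.1547)
    (4,3) via y @ 0.3580
    (5,3) via x @ 1.1000
    (5,4) via y @ 1.5127
    (5,5) via y @ 2.6674
    (6,5) via x @ 3.1000  # hit
  → r_3 = 3.1000
beam 4: φ=135°, α=150°
  direction (-0.8660, 0.5000); cell (4,2); t to first gridline: x 0.5196, y 0.6200 (then +1.1547 / +2.0000)
    (3,2) via x @ 0.5196
    (3,3) via y @ 0.6200
    (2,3) via x @ 1.6743
    (2,4) via y @ 2.6200
    (1,4) via x @ 2.8290
    (0,4) via x @ 3.9837  # hit
  → r_4 = 3.9837

ranges = [0.9000, 0.6351, 3.1000, 3.9837]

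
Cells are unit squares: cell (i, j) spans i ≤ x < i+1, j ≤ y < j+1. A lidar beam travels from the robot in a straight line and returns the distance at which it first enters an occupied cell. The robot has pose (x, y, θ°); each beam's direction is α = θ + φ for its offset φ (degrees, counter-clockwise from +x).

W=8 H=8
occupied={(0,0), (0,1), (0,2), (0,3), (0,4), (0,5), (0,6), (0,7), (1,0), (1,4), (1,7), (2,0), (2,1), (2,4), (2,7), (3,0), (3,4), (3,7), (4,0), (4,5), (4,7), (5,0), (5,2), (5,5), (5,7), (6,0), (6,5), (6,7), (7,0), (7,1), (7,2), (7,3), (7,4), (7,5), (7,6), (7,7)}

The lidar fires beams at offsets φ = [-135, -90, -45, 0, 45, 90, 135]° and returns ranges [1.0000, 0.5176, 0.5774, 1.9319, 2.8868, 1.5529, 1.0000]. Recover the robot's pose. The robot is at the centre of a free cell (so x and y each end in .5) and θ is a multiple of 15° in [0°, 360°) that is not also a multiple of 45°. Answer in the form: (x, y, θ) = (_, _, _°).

Candidates: 28 free-cell centres × 16 headings = 448 poses. Raycast each; keep the one whose scan matches to 4 dp.
  (6.5, 3.5, 30°): beam 1 = 2.5882 ≠ 1.0000 ✗
  (2.5, 5.5, 195°): beam 1 = 1.7321 ≠ 1.0000 ✗
  (1.5, 6.5, 330°): beam 1 = 0.5176 ≠ 1.0000 ✗
  (3.5, 2.5, 285°): beam 1 = 2.8868 ≠ 1.0000 ✗
  …
  (3.5, 6.5, 165°): r_1=1.0000, r_2=0.5176, r_3=0.5774, r_4=1.9319, r_5=2.8868, r_6=1.5529, r_7=1.0000 — all match ✓
No second candidate reproduces the full scan.

(x, y, θ) = (3.5, 6.5, 165°)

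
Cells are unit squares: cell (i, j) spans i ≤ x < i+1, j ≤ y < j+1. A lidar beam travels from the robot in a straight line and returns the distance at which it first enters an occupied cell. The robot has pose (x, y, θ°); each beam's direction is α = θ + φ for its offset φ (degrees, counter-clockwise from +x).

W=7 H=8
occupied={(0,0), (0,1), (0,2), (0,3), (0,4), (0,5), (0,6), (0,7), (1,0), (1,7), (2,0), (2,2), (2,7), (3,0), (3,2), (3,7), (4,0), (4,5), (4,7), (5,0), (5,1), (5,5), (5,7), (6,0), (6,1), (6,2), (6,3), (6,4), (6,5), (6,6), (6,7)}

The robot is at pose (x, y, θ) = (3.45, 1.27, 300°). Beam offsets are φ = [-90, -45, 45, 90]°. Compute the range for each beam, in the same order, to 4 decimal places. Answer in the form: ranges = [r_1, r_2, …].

beam 1: φ=-90°, α=210°
  dir = (cos 210°, sin 210°) = (-0.8660, -0.5000); from cell (3,1)
  next x-line at t=0.5196, next y-line at t=0.5400; Δt_x=1.1547, Δt_y=2.0000
    x: enter (2,1) at t=0.5196
    y: enter (2,0) at t=0.5400 ← occupied
  → r_1 = 0.5400
beam 2: φ=-45°, α=255°
  dir = (cos 255°, sin 255°) = (-0.2588, -0.9659); from cell (3,1)
  next x-line at t=1.7387, next y-line at t=0.2795; Δt_x=3.8637, Δt_y=1.0353
    y: enter (3,0) at t=0.2795 ← occupied
  → r_2 = 0.2795
beam 3: φ=45°, α=345°
  dir = (cos 345°, sin 345°) = (0.9659, -0.2588); from cell (3,1)
  next x-line at t=0.5694, next y-line at t=1.0432; Δt_x=1.0353, Δt_y=3.8637
    x: enter (4,1) at t=0.5694
    y: enter (4,0) at t=1.0432 ← occupied
  → r_3 = 1.0432
beam 4: φ=90°, α=30°
  dir = (cos 30°, sin 30°) = (0.8660, 0.5000); from cell (3,1)
  next x-line at t=0.6351, next y-line at t=1.4600; Δt_x=1.1547, Δt_y=2.0000
    x: enter (4,1) at t=0.6351
    y: enter (4,2) at t=1.4600
    x: enter (5,2) at t=1.7898
    x: enter (6,2) at t=2.9445 ← occupied
  → r_4 = 2.9445

ranges = [0.5400, 0.2795, 1.0432, 2.9445]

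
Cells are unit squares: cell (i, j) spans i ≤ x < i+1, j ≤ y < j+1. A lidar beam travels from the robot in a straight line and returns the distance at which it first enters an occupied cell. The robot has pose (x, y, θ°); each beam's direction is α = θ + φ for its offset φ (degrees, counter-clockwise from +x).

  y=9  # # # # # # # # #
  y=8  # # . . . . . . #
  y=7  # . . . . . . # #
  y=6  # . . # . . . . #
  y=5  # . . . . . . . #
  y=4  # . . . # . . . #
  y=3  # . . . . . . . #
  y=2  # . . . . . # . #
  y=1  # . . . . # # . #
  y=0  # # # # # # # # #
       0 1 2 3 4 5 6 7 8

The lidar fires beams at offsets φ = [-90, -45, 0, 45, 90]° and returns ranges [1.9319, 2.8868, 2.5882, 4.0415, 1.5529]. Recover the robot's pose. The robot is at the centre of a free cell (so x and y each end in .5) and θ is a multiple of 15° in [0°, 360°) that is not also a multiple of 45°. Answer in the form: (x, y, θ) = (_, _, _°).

(x, y, θ) = (5.5, 6.5, 105°)

The pose lattice has 49·16 = 784 candidates. Test each by forward raycasting.
  (3.5, 3.5, 300°): beam 1 = 2.8868 ≠ 1.9319 ✗
  (4.5, 3.5, 15°): beam 2 = 1.7321 ≠ 2.8868 ✗
  (4.5, 5.5, 345°): beam 1 = 0.5176 ≠ 1.9319 ✗
  (5.5, 5.5, 300°): beam 1 = 1.0000 ≠ 1.9319 ✗
  …
  (5.5, 6.5, 105°): r_1=1.9319, r_2=2.8868, r_3=2.5882, r_4=4.0415, r_5=1.5529 — all match ✓
No second candidate reproduces the full scan.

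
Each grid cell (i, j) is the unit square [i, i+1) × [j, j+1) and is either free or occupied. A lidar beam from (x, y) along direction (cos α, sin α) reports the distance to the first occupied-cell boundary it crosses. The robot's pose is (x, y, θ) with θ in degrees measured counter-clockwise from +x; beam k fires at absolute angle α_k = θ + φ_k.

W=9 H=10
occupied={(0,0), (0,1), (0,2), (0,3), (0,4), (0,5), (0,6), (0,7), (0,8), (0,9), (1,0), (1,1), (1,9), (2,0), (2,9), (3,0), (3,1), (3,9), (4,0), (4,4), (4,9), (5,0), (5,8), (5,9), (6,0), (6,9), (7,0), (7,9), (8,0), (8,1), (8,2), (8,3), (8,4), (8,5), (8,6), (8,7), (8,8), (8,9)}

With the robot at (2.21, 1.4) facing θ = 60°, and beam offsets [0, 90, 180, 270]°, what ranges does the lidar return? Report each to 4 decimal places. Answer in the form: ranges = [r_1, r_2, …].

ranges = [3.5800, 0.2425, 0.4200, 0.8000]

beam 1: φ=0°, α=60°
  cosα=0.5000 sinα=0.8660 | (2,1) | tMaxX 1.5800 tMaxY 0.6928 | tΔX 2.0000 tΔY 1.1547
    t=0.6928 [y] (2,2)
    t=1.5800 [x] (3,2)
    t=1.8475 [y] (3,3)
    t=3.0022 [y] (3,4)
    t=3.5800 [x] (4,4) — stop
  → r_1 = 3.5800
beam 2: φ=90°, α=150°
  cosα=-0.8660 sinα=0.5000 | (2,1) | tMaxX 0.2425 tMaxY 1.2000 | tΔX 1.1547 tΔY 2.0000
    t=0.2425 [x] (1,1) — stop
  → r_2 = 0.2425
beam 3: φ=180°, α=240°
  cosα=-0.5000 sinα=-0.8660 | (2,1) | tMaxX 0.4200 tMaxY 0.4619 | tΔX 2.0000 tΔY 1.1547
    t=0.4200 [x] (1,1) — stop
  → r_3 = 0.4200
beam 4: φ=270°, α=330°
  cosα=0.8660 sinα=-0.5000 | (2,1) | tMaxX 0.9122 tMaxY 0.8000 | tΔX 1.1547 tΔY 2.0000
    t=0.8000 [y] (2,0) — stop
  → r_4 = 0.8000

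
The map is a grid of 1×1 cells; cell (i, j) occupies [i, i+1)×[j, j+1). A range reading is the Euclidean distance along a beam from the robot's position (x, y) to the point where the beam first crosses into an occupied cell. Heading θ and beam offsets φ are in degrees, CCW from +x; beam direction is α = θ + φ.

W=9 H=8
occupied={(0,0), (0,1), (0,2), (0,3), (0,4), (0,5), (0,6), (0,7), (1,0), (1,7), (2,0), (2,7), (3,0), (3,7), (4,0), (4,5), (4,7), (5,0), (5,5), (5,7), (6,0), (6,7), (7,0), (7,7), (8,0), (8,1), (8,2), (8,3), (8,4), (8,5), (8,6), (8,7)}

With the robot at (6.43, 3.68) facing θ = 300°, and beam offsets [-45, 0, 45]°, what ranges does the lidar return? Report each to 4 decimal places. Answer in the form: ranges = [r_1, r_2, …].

ranges = [2.7745, 3.0946, 1.6254]

beam 1: φ=-45°, α=255°
  dir = (cos 255°, sin 255°) = (-0.2588, -0.9659); from cell (6,3)
  next x-line at t=1.6614, next y-line at t=0.7040; Δt_x=3.8637, Δt_y=1.0353
    y: enter (6,2) at t=0.7040
    x: enter (5,2) at t=1.6614
    y: enter (5,1) at t=1.7393
    y: enter (5,0) at t=2.7745 ← occupied
  → r_1 = 2.7745
beam 2: φ=0°, α=300°
  dir = (cos 300°, sin 300°) = (0.5000, -0.8660); from cell (6,3)
  next x-line at t=1.1400, next y-line at t=0.7852; Δt_x=2.0000, Δt_y=1.1547
    y: enter (6,2) at t=0.7852
    x: enter (7,2) at t=1.1400
    y: enter (7,1) at t=1.9399
    y: enter (7,0) at t=3.0946 ← occupied
  → r_2 = 3.0946
beam 3: φ=45°, α=345°
  dir = (cos 345°, sin 345°) = (0.9659, -0.2588); from cell (6,3)
  next x-line at t=0.5901, next y-line at t=2.6273; Δt_x=1.0353, Δt_y=3.8637
    x: enter (7,3) at t=0.5901
    x: enter (8,3) at t=1.6254 ← occupied
  → r_3 = 1.6254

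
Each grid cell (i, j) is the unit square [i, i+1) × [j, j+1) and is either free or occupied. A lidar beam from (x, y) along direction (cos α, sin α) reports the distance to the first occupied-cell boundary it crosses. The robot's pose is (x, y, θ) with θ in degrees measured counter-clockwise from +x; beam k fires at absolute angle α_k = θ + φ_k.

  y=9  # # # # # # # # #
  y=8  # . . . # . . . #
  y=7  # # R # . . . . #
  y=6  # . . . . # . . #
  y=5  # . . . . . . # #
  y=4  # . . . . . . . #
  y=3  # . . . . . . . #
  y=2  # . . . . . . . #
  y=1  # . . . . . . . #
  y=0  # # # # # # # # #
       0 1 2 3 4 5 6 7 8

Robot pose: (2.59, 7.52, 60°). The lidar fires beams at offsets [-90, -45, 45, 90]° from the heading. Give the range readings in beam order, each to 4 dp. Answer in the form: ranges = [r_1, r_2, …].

beam 1: φ=-90°, α=330°
  direction (0.8660, -0.5000); cell (2,7); t to first gridline: x 0.4734, y 1.0400 (then +1.1547 / +2.0000)
    (3,7) via x @ 0.4734  # hit
  → r_1 = 0.4734
beam 2: φ=-45°, α=15°
  direction (0.9659, 0.2588); cell (2,7); t to first gridline: x 0.4245, y 1.8546 (then +1.0353 / +3.8637)
    (3,7) via x @ 0.4245  # hit
  → r_2 = 0.4245
beam 3: φ=45°, α=105°
  direction (-0.2588, 0.9659); cell (2,7); t to first gridline: x 2.2796, y 0.4969 (then +3.8637 / +1.0353)
    (2,8) via y @ 0.4969
    (2,9) via y @ 1.5322  # hit
  → r_3 = 1.5322
beam 4: φ=90°, α=150°
  direction (-0.8660, 0.5000); cell (2,7); t to first gridline: x 0.6813, y 0.9600 (then +1.1547 / +2.0000)
    (1,7) via x @ 0.6813  # hit
  → r_4 = 0.6813

ranges = [0.4734, 0.4245, 1.5322, 0.6813]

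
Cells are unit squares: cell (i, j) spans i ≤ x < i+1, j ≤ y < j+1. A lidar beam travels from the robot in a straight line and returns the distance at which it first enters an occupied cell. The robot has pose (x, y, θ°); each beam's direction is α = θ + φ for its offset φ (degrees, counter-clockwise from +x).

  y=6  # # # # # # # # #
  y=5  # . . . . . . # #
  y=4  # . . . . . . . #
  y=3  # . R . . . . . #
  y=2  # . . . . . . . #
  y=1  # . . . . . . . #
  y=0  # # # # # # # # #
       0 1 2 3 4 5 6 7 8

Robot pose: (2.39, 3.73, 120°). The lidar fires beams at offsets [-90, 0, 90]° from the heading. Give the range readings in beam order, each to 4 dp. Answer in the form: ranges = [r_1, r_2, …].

beam 1: φ=-90°, α=30°
  dir = (cos 30°, sin 30°) = (0.8660, 0.5000); from cell (2,3)
  next x-line at t=0.7044, next y-line at t=0.5400; Δt_x=1.1547, Δt_y=2.0000
    y: enter (2,4) at t=0.5400
    x: enter (3,4) at t=0.7044
    x: enter (4,4) at t=1.8591
    y: enter (4,5) at t=2.5400
    x: enter (5,5) at t=3.0138
    x: enter (6,5) at t=4.1685
    y: enter (6,6) at t=4.5400 ← occupied
  → r_1 = 4.5400
beam 2: φ=0°, α=120°
  dir = (cos 120°, sin 120°) = (-0.5000, 0.8660); from cell (2,3)
  next x-line at t=0.7800, next y-line at t=0.3118; Δt_x=2.0000, Δt_y=1.1547
    y: enter (2,4) at t=0.3118
    x: enter (1,4) at t=0.7800
    y: enter (1,5) at t=1.4665
    y: enter (1,6) at t=2.6212 ← occupied
  → r_2 = 2.6212
beam 3: φ=90°, α=210°
  dir = (cos 210°, sin 210°) = (-0.8660, -0.5000); from cell (2,3)
  next x-line at t=0.4503, next y-line at t=1.4600; Δt_x=1.1547, Δt_y=2.0000
    x: enter (1,3) at t=0.4503
    y: enter (1,2) at t=1.4600
    x: enter (0,2) at t=1.6050 ← occupied
  → r_3 = 1.6050

ranges = [4.5400, 2.6212, 1.6050]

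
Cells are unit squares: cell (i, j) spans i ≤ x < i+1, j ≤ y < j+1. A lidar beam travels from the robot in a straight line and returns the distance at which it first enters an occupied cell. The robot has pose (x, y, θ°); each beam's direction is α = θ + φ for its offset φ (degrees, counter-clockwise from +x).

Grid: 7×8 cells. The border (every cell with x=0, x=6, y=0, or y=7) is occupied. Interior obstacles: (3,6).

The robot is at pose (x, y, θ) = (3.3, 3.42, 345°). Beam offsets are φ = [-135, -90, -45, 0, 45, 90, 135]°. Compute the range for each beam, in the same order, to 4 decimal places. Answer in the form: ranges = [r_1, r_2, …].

beam 1: φ=-135°, α=210°
  dir = (cos 210°, sin 210°) = (-0.8660, -0.5000); from cell (3,3)
  next x-line at t=0.3464, next y-line at t=0.8400; Δt_x=1.1547, Δt_y=2.0000
    x: enter (2,3) at t=0.3464
    y: enter (2,2) at t=0.8400
    x: enter (1,2) at t=1.5011
    x: enter (0,2) at t=2.6558 ← occupied
  → r_1 = 2.6558
beam 2: φ=-90°, α=255°
  dir = (cos 255°, sin 255°) = (-0.2588, -0.9659); from cell (3,3)
  next x-line at t=1.1591, next y-line at t=0.4348; Δt_x=3.8637, Δt_y=1.0353
    y: enter (3,2) at t=0.4348
    x: enter (2,2) at t=1.1591
    y: enter (2,1) at t=1.4701
    y: enter (2,0) at t=2.5054 ← occupied
  → r_2 = 2.5054
beam 3: φ=-45°, α=300°
  dir = (cos 300°, sin 300°) = (0.5000, -0.8660); from cell (3,3)
  next x-line at t=1.4000, next y-line at t=0.4850; Δt_x=2.0000, Δt_y=1.1547
    y: enter (3,2) at t=0.4850
    x: enter (4,2) at t=1.4000
    y: enter (4,1) at t=1.6397
    y: enter (4,0) at t=2.7944 ← occupied
  → r_3 = 2.7944
beam 4: φ=0°, α=345°
  dir = (cos 345°, sin 345°) = (0.9659, -0.2588); from cell (3,3)
  next x-line at t=0.7247, next y-line at t=1.6228; Δt_x=1.0353, Δt_y=3.8637
    x: enter (4,3) at t=0.7247
    y: enter (4,2) at t=1.6228
    x: enter (5,2) at t=1.7600
    x: enter (6,2) at t=2.7952 ← occupied
  → r_4 = 2.7952
beam 5: φ=45°, α=30°
  dir = (cos 30°, sin 30°) = (0.8660, 0.5000); from cell (3,3)
  next x-line at t=0.8083, next y-line at t=1.1600; Δt_x=1.1547, Δt_y=2.0000
    x: enter (4,3) at t=0.8083
    y: enter (4,4) at t=1.1600
    x: enter (5,4) at t=1.9630
    x: enter (6,4) at t=3.1177 ← occupied
  → r_5 = 3.1177
beam 6: φ=90°, α=75°
  dir = (cos 75°, sin 75°) = (0.2588, 0.9659); from cell (3,3)
  next x-line at t=2.7046, next y-line at t=0.6005; Δt_x=3.8637, Δt_y=1.0353
    y: enter (3,4) at t=0.6005
    y: enter (3,5) at t=1.6357
    y: enter (3,6) at t=2.6710 ← occupied
  → r_6 = 2.6710
beam 7: φ=135°, α=120°
  dir = (cos 120°, sin 120°) = (-0.5000, 0.8660); from cell (3,3)
  next x-line at t=0.6000, next y-line at t=0.6697; Δt_x=2.0000, Δt_y=1.1547
    x: enter (2,3) at t=0.6000
    y: enter (2,4) at t=0.6697
    y: enter (2,5) at t=1.8244
    x: enter (1,5) at t=2.6000
    y: enter (1,6) at t=2.9791
    y: enter (1,7) at t=4.1338 ← occupied
  → r_7 = 4.1338

ranges = [2.6558, 2.5054, 2.7944, 2.7952, 3.1177, 2.6710, 4.1338]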